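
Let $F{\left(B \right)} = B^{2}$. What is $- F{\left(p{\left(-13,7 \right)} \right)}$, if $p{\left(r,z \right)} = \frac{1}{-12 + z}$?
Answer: $- \frac{1}{25} \approx -0.04$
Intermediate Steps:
$- F{\left(p{\left(-13,7 \right)} \right)} = - \left(\frac{1}{-12 + 7}\right)^{2} = - \left(\frac{1}{-5}\right)^{2} = - \left(- \frac{1}{5}\right)^{2} = \left(-1\right) \frac{1}{25} = - \frac{1}{25}$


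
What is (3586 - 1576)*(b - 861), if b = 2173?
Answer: 2637120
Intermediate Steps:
(3586 - 1576)*(b - 861) = (3586 - 1576)*(2173 - 861) = 2010*1312 = 2637120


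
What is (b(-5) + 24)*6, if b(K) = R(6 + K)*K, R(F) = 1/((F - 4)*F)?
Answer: 154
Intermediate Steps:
R(F) = 1/(F*(-4 + F)) (R(F) = 1/((-4 + F)*F) = 1/(F*(-4 + F)))
b(K) = K/((2 + K)*(6 + K)) (b(K) = (1/((6 + K)*(-4 + (6 + K))))*K = (1/((6 + K)*(2 + K)))*K = (1/((2 + K)*(6 + K)))*K = K/((2 + K)*(6 + K)))
(b(-5) + 24)*6 = (-5/((2 - 5)*(6 - 5)) + 24)*6 = (-5/(-3*1) + 24)*6 = (-5*(-1/3)*1 + 24)*6 = (5/3 + 24)*6 = (77/3)*6 = 154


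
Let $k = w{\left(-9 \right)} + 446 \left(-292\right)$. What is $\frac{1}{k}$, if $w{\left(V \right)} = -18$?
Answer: $- \frac{1}{130250} \approx -7.6775 \cdot 10^{-6}$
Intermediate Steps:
$k = -130250$ ($k = -18 + 446 \left(-292\right) = -18 - 130232 = -130250$)
$\frac{1}{k} = \frac{1}{-130250} = - \frac{1}{130250}$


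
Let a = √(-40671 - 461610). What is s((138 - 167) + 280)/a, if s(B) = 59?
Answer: -59*I*√689/18603 ≈ -0.083249*I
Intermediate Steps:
a = 27*I*√689 (a = √(-502281) = 27*I*√689 ≈ 708.72*I)
s((138 - 167) + 280)/a = 59/((27*I*√689)) = 59*(-I*√689/18603) = -59*I*√689/18603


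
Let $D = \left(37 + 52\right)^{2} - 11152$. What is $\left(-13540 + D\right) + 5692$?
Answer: $-11079$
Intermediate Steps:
$D = -3231$ ($D = 89^{2} - 11152 = 7921 - 11152 = -3231$)
$\left(-13540 + D\right) + 5692 = \left(-13540 - 3231\right) + 5692 = -16771 + 5692 = -11079$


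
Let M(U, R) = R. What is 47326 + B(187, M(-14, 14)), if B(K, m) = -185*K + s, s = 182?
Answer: 12913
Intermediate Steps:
B(K, m) = 182 - 185*K (B(K, m) = -185*K + 182 = 182 - 185*K)
47326 + B(187, M(-14, 14)) = 47326 + (182 - 185*187) = 47326 + (182 - 34595) = 47326 - 34413 = 12913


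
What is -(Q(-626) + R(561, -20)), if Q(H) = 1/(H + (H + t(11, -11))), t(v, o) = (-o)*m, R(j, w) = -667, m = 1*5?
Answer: 798400/1197 ≈ 667.00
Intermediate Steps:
m = 5
t(v, o) = -5*o (t(v, o) = -o*5 = -5*o)
Q(H) = 1/(55 + 2*H) (Q(H) = 1/(H + (H - 5*(-11))) = 1/(H + (H + 55)) = 1/(H + (55 + H)) = 1/(55 + 2*H))
-(Q(-626) + R(561, -20)) = -(1/(55 + 2*(-626)) - 667) = -(1/(55 - 1252) - 667) = -(1/(-1197) - 667) = -(-1/1197 - 667) = -1*(-798400/1197) = 798400/1197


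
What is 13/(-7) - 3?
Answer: -34/7 ≈ -4.8571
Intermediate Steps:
13/(-7) - 3 = -⅐*13 - 3 = -13/7 - 3 = -34/7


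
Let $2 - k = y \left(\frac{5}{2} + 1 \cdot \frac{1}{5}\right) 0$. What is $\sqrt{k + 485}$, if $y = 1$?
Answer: $\sqrt{487} \approx 22.068$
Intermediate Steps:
$k = 2$ ($k = 2 - 1 \left(\frac{5}{2} + 1 \cdot \frac{1}{5}\right) 0 = 2 - 1 \left(5 \cdot \frac{1}{2} + 1 \cdot \frac{1}{5}\right) 0 = 2 - 1 \left(\frac{5}{2} + \frac{1}{5}\right) 0 = 2 - 1 \cdot \frac{27}{10} \cdot 0 = 2 - \frac{27}{10} \cdot 0 = 2 - 0 = 2 + 0 = 2$)
$\sqrt{k + 485} = \sqrt{2 + 485} = \sqrt{487}$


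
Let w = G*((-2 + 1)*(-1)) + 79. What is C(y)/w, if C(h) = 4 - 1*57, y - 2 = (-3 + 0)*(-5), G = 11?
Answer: -53/90 ≈ -0.58889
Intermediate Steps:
y = 17 (y = 2 + (-3 + 0)*(-5) = 2 - 3*(-5) = 2 + 15 = 17)
C(h) = -53 (C(h) = 4 - 57 = -53)
w = 90 (w = 11*((-2 + 1)*(-1)) + 79 = 11*(-1*(-1)) + 79 = 11*1 + 79 = 11 + 79 = 90)
C(y)/w = -53/90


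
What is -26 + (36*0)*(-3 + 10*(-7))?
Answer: -26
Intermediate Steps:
-26 + (36*0)*(-3 + 10*(-7)) = -26 + 0*(-3 - 70) = -26 + 0*(-73) = -26 + 0 = -26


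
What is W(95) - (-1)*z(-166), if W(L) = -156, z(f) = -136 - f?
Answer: -126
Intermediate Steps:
W(95) - (-1)*z(-166) = -156 - (-1)*(-136 - 1*(-166)) = -156 - (-1)*(-136 + 166) = -156 - (-1)*30 = -156 - 1*(-30) = -156 + 30 = -126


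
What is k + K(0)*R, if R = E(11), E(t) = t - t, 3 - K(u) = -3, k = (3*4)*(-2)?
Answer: -24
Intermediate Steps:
k = -24 (k = 12*(-2) = -24)
K(u) = 6 (K(u) = 3 - 1*(-3) = 3 + 3 = 6)
E(t) = 0
R = 0
k + K(0)*R = -24 + 6*0 = -24 + 0 = -24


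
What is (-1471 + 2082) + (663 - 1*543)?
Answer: 731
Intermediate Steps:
(-1471 + 2082) + (663 - 1*543) = 611 + (663 - 543) = 611 + 120 = 731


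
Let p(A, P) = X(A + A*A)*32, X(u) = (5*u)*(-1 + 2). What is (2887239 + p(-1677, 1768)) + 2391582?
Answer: 454983141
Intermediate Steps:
X(u) = 5*u (X(u) = (5*u)*1 = 5*u)
p(A, P) = 160*A + 160*A² (p(A, P) = (5*(A + A*A))*32 = (5*(A + A²))*32 = (5*A + 5*A²)*32 = 160*A + 160*A²)
(2887239 + p(-1677, 1768)) + 2391582 = (2887239 + 160*(-1677)*(1 - 1677)) + 2391582 = (2887239 + 160*(-1677)*(-1676)) + 2391582 = (2887239 + 449704320) + 2391582 = 452591559 + 2391582 = 454983141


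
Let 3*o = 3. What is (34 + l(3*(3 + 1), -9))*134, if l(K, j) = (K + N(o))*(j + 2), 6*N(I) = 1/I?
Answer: -20569/3 ≈ -6856.3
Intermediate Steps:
o = 1 (o = (⅓)*3 = 1)
N(I) = 1/(6*I)
l(K, j) = (2 + j)*(⅙ + K) (l(K, j) = (K + (⅙)/1)*(j + 2) = (K + (⅙)*1)*(2 + j) = (K + ⅙)*(2 + j) = (⅙ + K)*(2 + j) = (2 + j)*(⅙ + K))
(34 + l(3*(3 + 1), -9))*134 = (34 + (⅓ + 2*(3*(3 + 1)) + (⅙)*(-9) + (3*(3 + 1))*(-9)))*134 = (34 + (⅓ + 2*(3*4) - 3/2 + (3*4)*(-9)))*134 = (34 + (⅓ + 2*12 - 3/2 + 12*(-9)))*134 = (34 + (⅓ + 24 - 3/2 - 108))*134 = (34 - 511/6)*134 = -307/6*134 = -20569/3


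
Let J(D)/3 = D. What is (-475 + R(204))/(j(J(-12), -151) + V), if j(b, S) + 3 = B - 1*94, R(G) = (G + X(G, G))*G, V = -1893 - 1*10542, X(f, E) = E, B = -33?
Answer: -82757/12565 ≈ -6.5863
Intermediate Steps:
J(D) = 3*D
V = -12435 (V = -1893 - 10542 = -12435)
R(G) = 2*G² (R(G) = (G + G)*G = (2*G)*G = 2*G²)
j(b, S) = -130 (j(b, S) = -3 + (-33 - 1*94) = -3 + (-33 - 94) = -3 - 127 = -130)
(-475 + R(204))/(j(J(-12), -151) + V) = (-475 + 2*204²)/(-130 - 12435) = (-475 + 2*41616)/(-12565) = (-475 + 83232)*(-1/12565) = 82757*(-1/12565) = -82757/12565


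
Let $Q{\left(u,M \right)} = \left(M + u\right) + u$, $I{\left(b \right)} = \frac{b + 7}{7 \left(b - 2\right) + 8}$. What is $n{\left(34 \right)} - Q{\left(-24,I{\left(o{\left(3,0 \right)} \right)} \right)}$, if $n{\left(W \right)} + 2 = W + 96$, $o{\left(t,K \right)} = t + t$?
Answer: $\frac{6323}{36} \approx 175.64$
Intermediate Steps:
$o{\left(t,K \right)} = 2 t$
$I{\left(b \right)} = \frac{7 + b}{-6 + 7 b}$ ($I{\left(b \right)} = \frac{7 + b}{7 \left(-2 + b\right) + 8} = \frac{7 + b}{\left(-14 + 7 b\right) + 8} = \frac{7 + b}{-6 + 7 b}$)
$Q{\left(u,M \right)} = M + 2 u$
$n{\left(W \right)} = 94 + W$ ($n{\left(W \right)} = -2 + \left(W + 96\right) = -2 + \left(96 + W\right) = 94 + W$)
$n{\left(34 \right)} - Q{\left(-24,I{\left(o{\left(3,0 \right)} \right)} \right)} = \left(94 + 34\right) - \left(\frac{7 + 2 \cdot 3}{-6 + 7 \cdot 2 \cdot 3} + 2 \left(-24\right)\right) = 128 - \left(\frac{7 + 6}{-6 + 7 \cdot 6} - 48\right) = 128 - \left(\frac{1}{-6 + 42} \cdot 13 - 48\right) = 128 - \left(\frac{1}{36} \cdot 13 - 48\right) = 128 - \left(\frac{13}{36} - 48\right) = 128 - - \frac{1715}{36} = 128 + \frac{1715}{36} = \frac{6323}{36}$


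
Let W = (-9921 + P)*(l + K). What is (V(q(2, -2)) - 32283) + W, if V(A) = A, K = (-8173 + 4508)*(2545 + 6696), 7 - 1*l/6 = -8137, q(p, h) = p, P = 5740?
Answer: 141398883300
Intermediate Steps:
l = 48864 (l = 42 - 6*(-8137) = 42 + 48822 = 48864)
K = -33868265 (K = -3665*9241 = -33868265)
W = 141398915581 (W = (-9921 + 5740)*(48864 - 33868265) = -4181*(-33819401) = 141398915581)
(V(q(2, -2)) - 32283) + W = (2 - 32283) + 141398915581 = -32281 + 141398915581 = 141398883300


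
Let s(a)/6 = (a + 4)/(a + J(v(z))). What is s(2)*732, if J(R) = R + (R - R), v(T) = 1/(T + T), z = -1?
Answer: 17568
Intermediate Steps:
v(T) = 1/(2*T)
J(R) = R (J(R) = R + 0 = R)
s(a) = 6*(4 + a)/(-½ + a) (s(a) = 6*((a + 4)/(a + (½)/(-1))) = 6*((4 + a)/(a + (½)*(-1))) = 6*((4 + a)/(a - ½)) = 6*((4 + a)/(-½ + a)) = 6*(4 + a)/(-½ + a))
s(2)*732 = (12*(4 + 2)/(-1 + 2*2))*732 = (12*6/(-1 + 4))*732 = (12*6/3)*732 = (12*(⅓)*6)*732 = 24*732 = 17568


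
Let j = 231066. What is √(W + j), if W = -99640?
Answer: √131426 ≈ 362.53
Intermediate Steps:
√(W + j) = √(-99640 + 231066) = √131426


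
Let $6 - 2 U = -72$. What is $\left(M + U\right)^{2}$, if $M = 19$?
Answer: $3364$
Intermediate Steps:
$U = 39$ ($U = 3 - -36 = 3 + 36 = 39$)
$\left(M + U\right)^{2} = \left(19 + 39\right)^{2} = 58^{2} = 3364$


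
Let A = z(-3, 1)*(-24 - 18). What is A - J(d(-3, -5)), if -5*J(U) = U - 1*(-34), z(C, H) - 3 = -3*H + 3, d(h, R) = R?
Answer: -601/5 ≈ -120.20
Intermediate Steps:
z(C, H) = 6 - 3*H (z(C, H) = 3 + (-3*H + 3) = 3 + (3 - 3*H) = 6 - 3*H)
A = -126 (A = (6 - 3*1)*(-24 - 18) = (6 - 3)*(-42) = 3*(-42) = -126)
J(U) = -34/5 - U/5 (J(U) = -(U - 1*(-34))/5 = -(U + 34)/5 = -(34 + U)/5 = -34/5 - U/5)
A - J(d(-3, -5)) = -126 - (-34/5 - 1/5*(-5)) = -126 - (-34/5 + 1) = -126 - 1*(-29/5) = -126 + 29/5 = -601/5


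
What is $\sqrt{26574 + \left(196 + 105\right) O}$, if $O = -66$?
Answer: $2 \sqrt{1677} \approx 81.902$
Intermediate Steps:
$\sqrt{26574 + \left(196 + 105\right) O} = \sqrt{26574 + \left(196 + 105\right) \left(-66\right)} = \sqrt{26574 + 301 \left(-66\right)} = \sqrt{26574 - 19866} = \sqrt{6708} = 2 \sqrt{1677}$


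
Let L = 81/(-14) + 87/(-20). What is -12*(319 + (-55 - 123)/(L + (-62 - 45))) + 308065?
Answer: 4988883523/16399 ≈ 3.0422e+5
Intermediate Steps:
L = -1419/140 (L = 81*(-1/14) + 87*(-1/20) = -81/14 - 87/20 = -1419/140 ≈ -10.136)
-12*(319 + (-55 - 123)/(L + (-62 - 45))) + 308065 = -12*(319 + (-55 - 123)/(-1419/140 + (-62 - 45))) + 308065 = -12*(319 - 178/(-1419/140 - 107)) + 308065 = -12*(319 - 178/(-16399/140)) + 308065 = -12*(319 - 178*(-140/16399)) + 308065 = -12*(319 + 24920/16399) + 308065 = -12*5256201/16399 + 308065 = -63074412/16399 + 308065 = 4988883523/16399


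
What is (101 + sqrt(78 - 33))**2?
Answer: 10246 + 606*sqrt(5) ≈ 11601.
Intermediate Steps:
(101 + sqrt(78 - 33))**2 = (101 + sqrt(45))**2 = (101 + 3*sqrt(5))**2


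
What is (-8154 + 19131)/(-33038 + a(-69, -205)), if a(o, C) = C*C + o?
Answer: 10977/8918 ≈ 1.2309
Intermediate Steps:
a(o, C) = o + C² (a(o, C) = C² + o = o + C²)
(-8154 + 19131)/(-33038 + a(-69, -205)) = (-8154 + 19131)/(-33038 + (-69 + (-205)²)) = 10977/(-33038 + (-69 + 42025)) = 10977/(-33038 + 41956) = 10977/8918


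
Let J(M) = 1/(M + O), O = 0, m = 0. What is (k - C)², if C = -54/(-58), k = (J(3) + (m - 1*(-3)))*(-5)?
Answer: 2343961/7569 ≈ 309.68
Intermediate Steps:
J(M) = 1/M (J(M) = 1/(M + 0) = 1/M)
k = -50/3 (k = (1/3 + (0 - 1*(-3)))*(-5) = (⅓ + (0 + 3))*(-5) = (⅓ + 3)*(-5) = (10/3)*(-5) = -50/3 ≈ -16.667)
C = 27/29 (C = -54*(-1/58) = 27/29 ≈ 0.93103)
(k - C)² = (-50/3 - 1*27/29)² = (-50/3 - 27/29)² = (-1531/87)² = 2343961/7569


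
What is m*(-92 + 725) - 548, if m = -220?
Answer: -139808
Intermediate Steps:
m*(-92 + 725) - 548 = -220*(-92 + 725) - 548 = -220*633 - 548 = -139260 - 548 = -139808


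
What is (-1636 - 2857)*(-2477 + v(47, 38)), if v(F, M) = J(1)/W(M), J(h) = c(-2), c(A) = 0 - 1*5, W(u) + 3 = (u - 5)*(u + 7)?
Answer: 16493439067/1482 ≈ 1.1129e+7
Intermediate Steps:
W(u) = -3 + (-5 + u)*(7 + u) (W(u) = -3 + (u - 5)*(u + 7) = -3 + (-5 + u)*(7 + u))
c(A) = -5 (c(A) = 0 - 5 = -5)
J(h) = -5
v(F, M) = -5/(-38 + M² + 2*M)
(-1636 - 2857)*(-2477 + v(47, 38)) = (-1636 - 2857)*(-2477 - 5/(-38 + 38² + 2*38)) = -4493*(-2477 - 5/(-38 + 1444 + 76)) = -4493*(-2477 - 5/1482) = -4493*(-3670919/1482) = 16493439067/1482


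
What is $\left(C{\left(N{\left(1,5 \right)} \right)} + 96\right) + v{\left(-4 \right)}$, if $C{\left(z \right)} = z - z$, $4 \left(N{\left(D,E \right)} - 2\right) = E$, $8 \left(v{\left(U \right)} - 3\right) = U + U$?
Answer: $98$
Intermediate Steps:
$v{\left(U \right)} = 3 + \frac{U}{4}$ ($v{\left(U \right)} = 3 + \frac{U + U}{8} = 3 + \frac{2 U}{8} = 3 + \frac{U}{4}$)
$N{\left(D,E \right)} = 2 + \frac{E}{4}$
$C{\left(z \right)} = 0$
$\left(C{\left(N{\left(1,5 \right)} \right)} + 96\right) + v{\left(-4 \right)} = \left(0 + 96\right) + \left(3 + \frac{1}{4} \left(-4\right)\right) = 96 + \left(3 - 1\right) = 96 + 2 = 98$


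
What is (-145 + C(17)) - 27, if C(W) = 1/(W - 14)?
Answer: -515/3 ≈ -171.67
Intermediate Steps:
C(W) = 1/(-14 + W)
(-145 + C(17)) - 27 = (-145 + 1/(-14 + 17)) - 27 = (-145 + 1/3) - 27 = -434/3 - 27 = -515/3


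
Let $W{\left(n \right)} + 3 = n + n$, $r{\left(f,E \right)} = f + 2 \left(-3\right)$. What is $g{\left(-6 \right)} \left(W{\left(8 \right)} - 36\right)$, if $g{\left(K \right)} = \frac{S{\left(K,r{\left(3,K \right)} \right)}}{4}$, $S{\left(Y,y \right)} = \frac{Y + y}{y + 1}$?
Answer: $- \frac{207}{8} \approx -25.875$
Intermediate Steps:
$r{\left(f,E \right)} = -6 + f$ ($r{\left(f,E \right)} = f - 6 = -6 + f$)
$W{\left(n \right)} = -3 + 2 n$ ($W{\left(n \right)} = -3 + \left(n + n\right) = -3 + 2 n$)
$S{\left(Y,y \right)} = \frac{Y + y}{1 + y}$
$g{\left(K \right)} = \frac{3}{8} - \frac{K}{8}$ ($g{\left(K \right)} = \frac{\frac{1}{1 + \left(-6 + 3\right)} \left(K + \left(-6 + 3\right)\right)}{4} = \frac{K - 3}{1 - 3} \cdot \frac{1}{4} = \frac{-3 + K}{-2} \cdot \frac{1}{4} = - \frac{-3 + K}{2} \cdot \frac{1}{4} = \left(\frac{3}{2} - \frac{K}{2}\right) \frac{1}{4} = \frac{3}{8} - \frac{K}{8}$)
$g{\left(-6 \right)} \left(W{\left(8 \right)} - 36\right) = \left(\frac{3}{8} - - \frac{3}{4}\right) \left(\left(-3 + 2 \cdot 8\right) - 36\right) = \left(\frac{3}{8} + \frac{3}{4}\right) \left(\left(-3 + 16\right) - 36\right) = \frac{9 \left(13 - 36\right)}{8} = \frac{9}{8} \left(-23\right) = - \frac{207}{8}$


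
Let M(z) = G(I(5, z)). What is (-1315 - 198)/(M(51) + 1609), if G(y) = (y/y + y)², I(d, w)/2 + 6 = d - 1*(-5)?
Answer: -1513/1690 ≈ -0.89527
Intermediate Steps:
I(d, w) = -2 + 2*d (I(d, w) = -12 + 2*(d - 1*(-5)) = -12 + 2*(d + 5) = -12 + 2*(5 + d) = -12 + (10 + 2*d) = -2 + 2*d)
G(y) = (1 + y)²
M(z) = 81 (M(z) = (1 + (-2 + 2*5))² = (1 + (-2 + 10))² = (1 + 8)² = 9² = 81)
(-1315 - 198)/(M(51) + 1609) = (-1315 - 198)/(81 + 1609) = -1513/1690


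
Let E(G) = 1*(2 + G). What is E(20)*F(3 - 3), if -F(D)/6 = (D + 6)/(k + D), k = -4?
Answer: 198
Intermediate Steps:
F(D) = -6*(6 + D)/(-4 + D) (F(D) = -6*(D + 6)/(-4 + D) = -6*(6 + D)/(-4 + D))
E(G) = 2 + G
E(20)*F(3 - 3) = (2 + 20)*(6*(-6 - (3 - 3))/(-4 + (3 - 3))) = 22*(6*(-6 - 1*0)/(-4 + 0)) = 22*(6*(-6 + 0)/(-4)) = 22*(6*(-¼)*(-6)) = 22*9 = 198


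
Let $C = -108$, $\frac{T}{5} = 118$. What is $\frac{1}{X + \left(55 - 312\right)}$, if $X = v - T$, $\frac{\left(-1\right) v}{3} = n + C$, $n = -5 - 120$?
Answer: $- \frac{1}{148} \approx -0.0067568$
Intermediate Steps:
$T = 590$ ($T = 5 \cdot 118 = 590$)
$n = -125$
$v = 699$ ($v = - 3 \left(-125 - 108\right) = \left(-3\right) \left(-233\right) = 699$)
$X = 109$ ($X = 699 - 590 = 109$)
$\frac{1}{X + \left(55 - 312\right)} = \frac{1}{109 + \left(55 - 312\right)} = \frac{1}{109 - 257} = \frac{1}{-148} = - \frac{1}{148}$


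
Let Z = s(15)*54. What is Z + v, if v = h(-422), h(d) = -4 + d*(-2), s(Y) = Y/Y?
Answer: 894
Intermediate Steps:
s(Y) = 1
h(d) = -4 - 2*d
v = 840 (v = -4 - 2*(-422) = -4 + 844 = 840)
Z = 54 (Z = 1*54 = 54)
Z + v = 54 + 840 = 894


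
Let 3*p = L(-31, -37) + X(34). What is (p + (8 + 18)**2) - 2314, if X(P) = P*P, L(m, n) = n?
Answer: -1265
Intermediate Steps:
X(P) = P**2
p = 373 (p = (-37 + 34**2)/3 = (-37 + 1156)/3 = (1/3)*1119 = 373)
(p + (8 + 18)**2) - 2314 = (373 + (8 + 18)**2) - 2314 = (373 + 26**2) - 2314 = (373 + 676) - 2314 = 1049 - 2314 = -1265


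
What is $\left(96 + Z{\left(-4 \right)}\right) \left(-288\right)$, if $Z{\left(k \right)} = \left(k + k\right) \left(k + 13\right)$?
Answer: $-6912$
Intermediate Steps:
$Z{\left(k \right)} = 2 k \left(13 + k\right)$
$\left(96 + Z{\left(-4 \right)}\right) \left(-288\right) = \left(96 + 2 \left(-4\right) \left(13 - 4\right)\right) \left(-288\right) = \left(96 + 2 \left(-4\right) 9\right) \left(-288\right) = \left(96 - 72\right) \left(-288\right) = 24 \left(-288\right) = -6912$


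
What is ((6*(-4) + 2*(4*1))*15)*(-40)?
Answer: 9600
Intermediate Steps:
((6*(-4) + 2*(4*1))*15)*(-40) = ((-24 + 2*4)*15)*(-40) = ((-24 + 8)*15)*(-40) = -16*15*(-40) = -240*(-40) = 9600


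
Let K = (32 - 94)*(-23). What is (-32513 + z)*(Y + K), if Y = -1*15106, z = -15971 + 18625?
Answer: 408471120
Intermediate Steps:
z = 2654
Y = -15106
K = 1426 (K = -62*(-23) = 1426)
(-32513 + z)*(Y + K) = (-32513 + 2654)*(-15106 + 1426) = -29859*(-13680) = 408471120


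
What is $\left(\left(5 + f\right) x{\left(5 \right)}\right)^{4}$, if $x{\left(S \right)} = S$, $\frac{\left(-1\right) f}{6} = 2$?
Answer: $1500625$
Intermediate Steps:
$f = -12$ ($f = \left(-6\right) 2 = -12$)
$\left(\left(5 + f\right) x{\left(5 \right)}\right)^{4} = \left(\left(5 - 12\right) 5\right)^{4} = \left(\left(-7\right) 5\right)^{4} = \left(-35\right)^{4} = 1500625$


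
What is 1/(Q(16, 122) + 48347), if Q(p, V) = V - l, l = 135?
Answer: 1/48334 ≈ 2.0689e-5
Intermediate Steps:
Q(p, V) = -135 + V (Q(p, V) = V - 1*135 = V - 135 = -135 + V)
1/(Q(16, 122) + 48347) = 1/((-135 + 122) + 48347) = 1/(-13 + 48347) = 1/48334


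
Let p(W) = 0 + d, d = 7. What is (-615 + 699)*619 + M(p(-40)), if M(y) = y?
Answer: 52003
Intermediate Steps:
p(W) = 7 (p(W) = 0 + 7 = 7)
(-615 + 699)*619 + M(p(-40)) = (-615 + 699)*619 + 7 = 84*619 + 7 = 51996 + 7 = 52003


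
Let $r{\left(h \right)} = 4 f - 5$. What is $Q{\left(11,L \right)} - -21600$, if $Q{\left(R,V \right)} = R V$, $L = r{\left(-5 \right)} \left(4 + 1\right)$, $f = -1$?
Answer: $21105$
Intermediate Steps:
$r{\left(h \right)} = -9$ ($r{\left(h \right)} = 4 \left(-1\right) - 5 = -4 - 5 = -9$)
$L = -45$ ($L = - 9 \left(4 + 1\right) = \left(-9\right) 5 = -45$)
$Q{\left(11,L \right)} - -21600 = 11 \left(-45\right) - -21600 = -495 + 21600 = 21105$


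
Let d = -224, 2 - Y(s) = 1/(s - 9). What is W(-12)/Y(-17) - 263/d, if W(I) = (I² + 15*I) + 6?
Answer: -160781/11872 ≈ -13.543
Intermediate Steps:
Y(s) = 2 - 1/(-9 + s) (Y(s) = 2 - 1/(s - 9) = 2 - 1/(-9 + s))
W(I) = 6 + I² + 15*I
W(-12)/Y(-17) - 263/d = (6 + (-12)² + 15*(-12))/(((-19 + 2*(-17))/(-9 - 17))) - 263/(-224) = (6 + 144 - 180)/(((-19 - 34)/(-26))) - 263*(-1/224) = -30/((-1/26*(-53))) + 263/224 = -30/53/26 + 263/224 = -30*26/53 + 263/224 = -780/53 + 263/224 = -160781/11872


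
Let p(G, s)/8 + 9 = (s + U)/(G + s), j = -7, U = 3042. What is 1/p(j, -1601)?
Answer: -201/15913 ≈ -0.012631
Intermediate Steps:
p(G, s) = -72 + 8*(3042 + s)/(G + s) (p(G, s) = -72 + 8*((s + 3042)/(G + s)) = -72 + 8*((3042 + s)/(G + s)) = -72 + 8*(3042 + s)/(G + s))
1/p(j, -1601) = 1/(8*(3042 - 9*(-7) - 8*(-1601))/(-7 - 1601)) = 1/(8*(3042 + 63 + 12808)/(-1608)) = 1/(8*(-1/1608)*15913) = 1/(-15913/201) = -201/15913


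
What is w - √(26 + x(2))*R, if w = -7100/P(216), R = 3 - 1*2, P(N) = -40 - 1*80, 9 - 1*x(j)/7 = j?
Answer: 355/6 - 5*√3 ≈ 50.506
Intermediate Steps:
x(j) = 63 - 7*j
P(N) = -120 (P(N) = -40 - 80 = -120)
R = 1 (R = 3 - 2 = 1)
w = 355/6 (w = -7100/(-120) = -7100*(-1/120) = 355/6 ≈ 59.167)
w - √(26 + x(2))*R = 355/6 - √(26 + (63 - 7*2)) = 355/6 - √(26 + (63 - 14)) = 355/6 - √(26 + 49) = 355/6 - √75 = 355/6 - 5*√3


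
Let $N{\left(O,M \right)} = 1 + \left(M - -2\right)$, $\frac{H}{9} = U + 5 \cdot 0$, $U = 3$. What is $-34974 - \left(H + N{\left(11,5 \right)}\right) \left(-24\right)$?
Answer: $-34134$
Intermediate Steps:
$H = 27$ ($H = 9 \left(3 + 5 \cdot 0\right) = 9 \left(3 + 0\right) = 9 \cdot 3 = 27$)
$N{\left(O,M \right)} = 3 + M$ ($N{\left(O,M \right)} = 1 + \left(M + 2\right) = 1 + \left(2 + M\right) = 3 + M$)
$-34974 - \left(H + N{\left(11,5 \right)}\right) \left(-24\right) = -34974 - \left(27 + \left(3 + 5\right)\right) \left(-24\right) = -34974 - \left(27 + 8\right) \left(-24\right) = -34974 - 35 \left(-24\right) = -34974 - -840 = -34974 + 840 = -34134$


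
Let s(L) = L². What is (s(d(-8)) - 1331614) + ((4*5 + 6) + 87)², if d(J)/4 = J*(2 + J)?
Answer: -1281981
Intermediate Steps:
d(J) = 4*J*(2 + J) (d(J) = 4*(J*(2 + J)) = 4*J*(2 + J))
(s(d(-8)) - 1331614) + ((4*5 + 6) + 87)² = ((4*(-8)*(2 - 8))² - 1331614) + ((4*5 + 6) + 87)² = ((4*(-8)*(-6))² - 1331614) + ((20 + 6) + 87)² = (192² - 1331614) + (26 + 87)² = (36864 - 1331614) + 113² = -1294750 + 12769 = -1281981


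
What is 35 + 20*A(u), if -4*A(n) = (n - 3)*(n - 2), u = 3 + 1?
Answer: 25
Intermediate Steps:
u = 4
A(n) = -(-3 + n)*(-2 + n)/4 (A(n) = -(n - 3)*(n - 2)/4 = -(-3 + n)*(-2 + n)/4)
35 + 20*A(u) = 35 + 20*(-3/2 - ¼*4² + (5/4)*4) = 35 + 20*(-3/2 - ¼*16 + 5) = 35 + 20*(-3/2 - 4 + 5) = 35 + 20*(-½) = 35 - 10 = 25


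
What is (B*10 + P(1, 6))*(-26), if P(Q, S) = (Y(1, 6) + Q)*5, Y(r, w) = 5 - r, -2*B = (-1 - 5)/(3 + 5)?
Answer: -1495/2 ≈ -747.50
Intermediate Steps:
B = 3/8 (B = -(-1 - 5)/(2*(3 + 5)) = -(-3)/8 = -1/2*(-3/4) = 3/8 ≈ 0.37500)
P(Q, S) = 20 + 5*Q (P(Q, S) = ((5 - 1*1) + Q)*5 = ((5 - 1) + Q)*5 = (4 + Q)*5 = 20 + 5*Q)
(B*10 + P(1, 6))*(-26) = ((3/8)*10 + (20 + 5*1))*(-26) = (15/4 + (20 + 5))*(-26) = (15/4 + 25)*(-26) = (115/4)*(-26) = -1495/2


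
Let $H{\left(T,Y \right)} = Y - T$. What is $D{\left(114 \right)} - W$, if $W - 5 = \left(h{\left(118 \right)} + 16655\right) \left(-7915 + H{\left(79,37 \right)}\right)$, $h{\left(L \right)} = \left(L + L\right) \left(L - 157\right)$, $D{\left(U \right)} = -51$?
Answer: $59287551$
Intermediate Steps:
$h{\left(L \right)} = 2 L \left(-157 + L\right)$
$W = -59287602$ ($W = 5 + \left(2 \cdot 118 \left(-157 + 118\right) + 16655\right) \left(-7915 + \left(37 - 79\right)\right) = 5 + \left(2 \cdot 118 \left(-39\right) + 16655\right) \left(-7915 + \left(37 - 79\right)\right) = 5 + \left(-9204 + 16655\right) \left(-7915 - 42\right) = 5 + 7451 \left(-7957\right) = 5 - 59287607 = -59287602$)
$D{\left(114 \right)} - W = -51 - -59287602 = -51 + 59287602 = 59287551$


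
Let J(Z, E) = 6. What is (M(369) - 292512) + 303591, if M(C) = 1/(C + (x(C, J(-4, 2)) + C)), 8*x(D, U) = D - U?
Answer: 69432101/6267 ≈ 11079.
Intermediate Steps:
x(D, U) = -U/8 + D/8 (x(D, U) = (D - U)/8 = -U/8 + D/8)
M(C) = 1/(-¾ + 17*C/8) (M(C) = 1/(C + ((-⅛*6 + C/8) + C)) = 1/(C + ((-¾ + C/8) + C)) = 1/(C + (-¾ + 9*C/8)) = 1/(-¾ + 17*C/8))
(M(369) - 292512) + 303591 = (8/(-6 + 17*369) - 292512) + 303591 = (8/(-6 + 6273) - 292512) + 303591 = (8/6267 - 292512) + 303591 = -1833172696/6267 + 303591 = 69432101/6267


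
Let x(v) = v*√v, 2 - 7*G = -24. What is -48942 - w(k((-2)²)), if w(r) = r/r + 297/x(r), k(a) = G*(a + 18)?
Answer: -48943 - 189*√1001/14872 ≈ -48943.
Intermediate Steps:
G = 26/7 (G = 2/7 - ⅐*(-24) = 2/7 + 24/7 = 26/7 ≈ 3.7143)
x(v) = v^(3/2)
k(a) = 468/7 + 26*a/7 (k(a) = 26*(a + 18)/7 = 26*(18 + a)/7 = 468/7 + 26*a/7)
w(r) = 1 + 297/r^(3/2) (w(r) = r/r + 297/(r^(3/2)) = 1 + 297/r^(3/2))
-48942 - w(k((-2)²)) = -48942 - (1 + 297/(468/7 + (26/7)*(-2)²)^(3/2)) = -48942 - (1 + 297/(468/7 + (26/7)*4)^(3/2)) = -48942 - (1 + 297/(468/7 + 104/7)^(3/2)) = -48942 - (1 + 297/(572/7)^(3/2)) = -48942 - (1 + 297*(7*√1001/163592)) = -48942 - (1 + 189*√1001/14872) = -48942 + (-1 - 189*√1001/14872) = -48943 - 189*√1001/14872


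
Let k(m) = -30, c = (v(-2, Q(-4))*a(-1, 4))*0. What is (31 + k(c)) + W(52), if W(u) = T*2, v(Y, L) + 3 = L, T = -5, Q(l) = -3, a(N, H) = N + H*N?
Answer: -9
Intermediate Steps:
v(Y, L) = -3 + L
c = 0 (c = ((-3 - 3)*(-(1 + 4)))*0 = -(-6)*5*0 = -6*(-5)*0 = 30*0 = 0)
W(u) = -10 (W(u) = -5*2 = -10)
(31 + k(c)) + W(52) = (31 - 30) - 10 = 1 - 10 = -9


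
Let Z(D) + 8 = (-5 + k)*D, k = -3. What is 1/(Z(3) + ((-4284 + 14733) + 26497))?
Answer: 1/36914 ≈ 2.7090e-5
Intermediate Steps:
Z(D) = -8 - 8*D (Z(D) = -8 + (-5 - 3)*D = -8 - 8*D)
1/(Z(3) + ((-4284 + 14733) + 26497)) = 1/((-8 - 8*3) + ((-4284 + 14733) + 26497)) = 1/((-8 - 24) + (10449 + 26497)) = 1/(-32 + 36946) = 1/36914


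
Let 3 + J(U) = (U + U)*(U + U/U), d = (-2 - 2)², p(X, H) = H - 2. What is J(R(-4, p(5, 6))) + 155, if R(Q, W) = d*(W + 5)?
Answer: 41912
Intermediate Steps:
p(X, H) = -2 + H
d = 16 (d = (-4)² = 16)
R(Q, W) = 80 + 16*W (R(Q, W) = 16*(W + 5) = 16*(5 + W) = 80 + 16*W)
J(U) = -3 + 2*U*(1 + U) (J(U) = -3 + (U + U)*(U + U/U) = -3 + (2*U)*(U + 1) = -3 + (2*U)*(1 + U) = -3 + 2*U*(1 + U))
J(R(-4, p(5, 6))) + 155 = (-3 + 2*(80 + 16*(-2 + 6)) + 2*(80 + 16*(-2 + 6))²) + 155 = (-3 + 2*(80 + 16*4) + 2*(80 + 16*4)²) + 155 = (-3 + 2*(80 + 64) + 2*(80 + 64)²) + 155 = (-3 + 2*144 + 2*144²) + 155 = (-3 + 288 + 2*20736) + 155 = (-3 + 288 + 41472) + 155 = 41757 + 155 = 41912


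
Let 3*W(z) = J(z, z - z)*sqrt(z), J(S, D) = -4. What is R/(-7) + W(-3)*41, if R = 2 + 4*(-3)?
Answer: 10/7 - 164*I*sqrt(3)/3 ≈ 1.4286 - 94.685*I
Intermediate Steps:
R = -10 (R = 2 - 12 = -10)
W(z) = -4*sqrt(z)/3 (W(z) = (-4*sqrt(z))/3 = -4*sqrt(z)/3)
R/(-7) + W(-3)*41 = -10/(-7) - 4*I*sqrt(3)/3*41 = -10*(-1/7) - 4*I*sqrt(3)/3*41 = 10/7 - 4*I*sqrt(3)/3*41 = 10/7 - 164*I*sqrt(3)/3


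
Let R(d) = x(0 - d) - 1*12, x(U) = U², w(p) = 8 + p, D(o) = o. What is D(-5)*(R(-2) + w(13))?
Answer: -65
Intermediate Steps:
R(d) = -12 + d² (R(d) = (0 - d)² - 1*12 = (-d)² - 12 = d² - 12 = -12 + d²)
D(-5)*(R(-2) + w(13)) = -5*((-12 + (-2)²) + (8 + 13)) = -5*((-12 + 4) + 21) = -5*(-8 + 21) = -5*13 = -65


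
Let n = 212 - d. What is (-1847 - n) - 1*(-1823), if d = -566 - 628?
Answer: -1430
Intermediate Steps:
d = -1194
n = 1406 (n = 212 - 1*(-1194) = 212 + 1194 = 1406)
(-1847 - n) - 1*(-1823) = (-1847 - 1*1406) - 1*(-1823) = (-1847 - 1406) + 1823 = -3253 + 1823 = -1430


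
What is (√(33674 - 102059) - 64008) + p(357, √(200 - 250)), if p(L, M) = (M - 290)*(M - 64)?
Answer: -45498 + I*√68385 - 1770*I*√2 ≈ -45498.0 - 2241.7*I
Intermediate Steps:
p(L, M) = (-290 + M)*(-64 + M)
(√(33674 - 102059) - 64008) + p(357, √(200 - 250)) = (√(33674 - 102059) - 64008) + (18560 + (√(200 - 250))² - 354*√(200 - 250)) = (√(-68385) - 64008) + (18560 + (√(-50))² - 1770*I*√2) = (I*√68385 - 64008) + (18560 + (5*I*√2)² - 1770*I*√2) = (-64008 + I*√68385) + (18560 - 50 - 1770*I*√2) = (-64008 + I*√68385) + (18510 - 1770*I*√2) = -45498 + I*√68385 - 1770*I*√2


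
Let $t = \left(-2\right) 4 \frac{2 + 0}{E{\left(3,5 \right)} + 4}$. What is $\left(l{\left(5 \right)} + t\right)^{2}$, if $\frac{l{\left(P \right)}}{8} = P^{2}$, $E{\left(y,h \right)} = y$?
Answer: $\frac{1915456}{49} \approx 39091.0$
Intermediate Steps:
$l{\left(P \right)} = 8 P^{2}$
$t = - \frac{16}{7}$ ($t = \left(-2\right) 4 \frac{2 + 0}{3 + 4} = - 8 \cdot \frac{2}{7} = - 8 \cdot 2 \cdot \frac{1}{7} = \left(-8\right) \frac{2}{7} = - \frac{16}{7} \approx -2.2857$)
$\left(l{\left(5 \right)} + t\right)^{2} = \left(8 \cdot 5^{2} - \frac{16}{7}\right)^{2} = \left(8 \cdot 25 - \frac{16}{7}\right)^{2} = \left(200 - \frac{16}{7}\right)^{2} = \left(\frac{1384}{7}\right)^{2} = \frac{1915456}{49}$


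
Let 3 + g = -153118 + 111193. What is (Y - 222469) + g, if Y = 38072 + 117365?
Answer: -108960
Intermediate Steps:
Y = 155437
g = -41928 (g = -3 + (-153118 + 111193) = -3 - 41925 = -41928)
(Y - 222469) + g = (155437 - 222469) - 41928 = -67032 - 41928 = -108960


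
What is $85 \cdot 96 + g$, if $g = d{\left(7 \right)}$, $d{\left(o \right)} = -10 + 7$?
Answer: $8157$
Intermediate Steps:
$d{\left(o \right)} = -3$
$g = -3$
$85 \cdot 96 + g = 85 \cdot 96 - 3 = 8160 - 3 = 8157$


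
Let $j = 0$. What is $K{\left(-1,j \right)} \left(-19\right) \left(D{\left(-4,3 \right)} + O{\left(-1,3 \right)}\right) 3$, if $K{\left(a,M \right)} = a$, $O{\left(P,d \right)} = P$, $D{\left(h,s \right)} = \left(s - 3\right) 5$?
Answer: $-57$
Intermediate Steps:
$D{\left(h,s \right)} = -15 + 5 s$ ($D{\left(h,s \right)} = \left(-3 + s\right) 5 = -15 + 5 s$)
$K{\left(-1,j \right)} \left(-19\right) \left(D{\left(-4,3 \right)} + O{\left(-1,3 \right)}\right) 3 = \left(-1\right) \left(-19\right) \left(\left(-15 + 5 \cdot 3\right) - 1\right) 3 = 19 \left(\left(-15 + 15\right) - 1\right) 3 = 19 \left(0 - 1\right) 3 = 19 \left(\left(-1\right) 3\right) = 19 \left(-3\right) = -57$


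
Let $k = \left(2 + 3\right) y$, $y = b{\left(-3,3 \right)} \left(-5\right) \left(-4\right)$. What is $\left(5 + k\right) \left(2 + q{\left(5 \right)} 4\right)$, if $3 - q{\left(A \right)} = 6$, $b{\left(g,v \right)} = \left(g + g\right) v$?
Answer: $17950$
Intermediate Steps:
$b{\left(g,v \right)} = 2 g v$
$q{\left(A \right)} = -3$ ($q{\left(A \right)} = 3 - 6 = -3$)
$y = -360$ ($y = 2 \left(-3\right) 3 \left(-5\right) \left(-4\right) = \left(-18\right) \left(-5\right) \left(-4\right) = 90 \left(-4\right) = -360$)
$k = -1800$ ($k = \left(2 + 3\right) \left(-360\right) = 5 \left(-360\right) = -1800$)
$\left(5 + k\right) \left(2 + q{\left(5 \right)} 4\right) = \left(5 - 1800\right) \left(2 - 12\right) = - 1795 \left(2 - 12\right) = \left(-1795\right) \left(-10\right) = 17950$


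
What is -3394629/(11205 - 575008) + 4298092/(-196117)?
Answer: -1757532708283/110571352951 ≈ -15.895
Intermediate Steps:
-3394629/(11205 - 575008) + 4298092/(-196117) = -3394629/(-563803) + 4298092*(-1/196117) = -3394629*(-1/563803) - 4298092/196117 = 3394629/563803 - 4298092/196117 = -1757532708283/110571352951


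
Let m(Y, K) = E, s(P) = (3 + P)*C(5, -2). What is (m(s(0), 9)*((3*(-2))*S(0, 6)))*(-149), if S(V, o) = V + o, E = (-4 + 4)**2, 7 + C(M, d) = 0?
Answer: 0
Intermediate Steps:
C(M, d) = -7 (C(M, d) = -7 + 0 = -7)
s(P) = -21 - 7*P (s(P) = (3 + P)*(-7) = -21 - 7*P)
E = 0 (E = 0**2 = 0)
m(Y, K) = 0
(m(s(0), 9)*((3*(-2))*S(0, 6)))*(-149) = (0*((3*(-2))*(0 + 6)))*(-149) = (0*(-6*6))*(-149) = (0*(-36))*(-149) = 0*(-149) = 0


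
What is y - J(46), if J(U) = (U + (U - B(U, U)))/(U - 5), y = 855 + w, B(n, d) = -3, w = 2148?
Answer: 123028/41 ≈ 3000.7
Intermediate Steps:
y = 3003 (y = 855 + 2148 = 3003)
J(U) = (3 + 2*U)/(-5 + U) (J(U) = (U + (U - 1*(-3)))/(U - 5) = (U + (U + 3))/(-5 + U) = (U + (3 + U))/(-5 + U) = (3 + 2*U)/(-5 + U))
y - J(46) = 3003 - (3 + 2*46)/(-5 + 46) = 3003 - (3 + 92)/41 = 3003 - 95/41 = 123028/41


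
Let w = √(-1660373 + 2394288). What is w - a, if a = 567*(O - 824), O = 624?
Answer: 113400 + √733915 ≈ 1.1426e+5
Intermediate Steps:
a = -113400 (a = 567*(624 - 824) = 567*(-200) = -113400)
w = √733915 ≈ 856.69
w - a = √733915 - 1*(-113400) = √733915 + 113400 = 113400 + √733915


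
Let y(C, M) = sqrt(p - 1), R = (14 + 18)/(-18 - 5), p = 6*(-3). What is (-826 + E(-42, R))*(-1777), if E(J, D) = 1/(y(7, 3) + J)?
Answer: 2617165600/1783 + 1777*I*sqrt(19)/1783 ≈ 1.4678e+6 + 4.3442*I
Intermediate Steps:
p = -18
R = -32/23 (R = 32/(-23) = 32*(-1/23) = -32/23 ≈ -1.3913)
y(C, M) = I*sqrt(19) (y(C, M) = sqrt(-18 - 1) = sqrt(-19) = I*sqrt(19))
E(J, D) = 1/(J + I*sqrt(19)) (E(J, D) = 1/(I*sqrt(19) + J) = 1/(J + I*sqrt(19)))
(-826 + E(-42, R))*(-1777) = (-826 + 1/(-42 + I*sqrt(19)))*(-1777) = 1467802 - 1777/(-42 + I*sqrt(19))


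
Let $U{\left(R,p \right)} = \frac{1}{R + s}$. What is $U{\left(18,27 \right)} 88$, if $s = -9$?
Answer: $\frac{88}{9} \approx 9.7778$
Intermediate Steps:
$U{\left(R,p \right)} = \frac{1}{-9 + R}$ ($U{\left(R,p \right)} = \frac{1}{R - 9} = \frac{1}{-9 + R}$)
$U{\left(18,27 \right)} 88 = \frac{1}{-9 + 18} \cdot 88 = \frac{1}{9} \cdot 88 = \frac{88}{9}$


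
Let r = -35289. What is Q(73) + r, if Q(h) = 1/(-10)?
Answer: -352891/10 ≈ -35289.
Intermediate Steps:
Q(h) = -⅒
Q(73) + r = -⅒ - 35289 = -352891/10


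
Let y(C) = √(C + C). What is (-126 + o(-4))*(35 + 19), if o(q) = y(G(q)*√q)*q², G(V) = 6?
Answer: -6804 + 1728*√6*√I ≈ -3811.0 + 2993.0*I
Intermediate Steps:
y(C) = √2*√C (y(C) = √(2*C) = √2*√C)
o(q) = 2*√3*q^(9/4) (o(q) = (√2*√(6*√q))*q² = (√2*(√6*q^(¼)))*q² = (2*√3*q^(¼))*q² = 2*√3*q^(9/4))
(-126 + o(-4))*(35 + 19) = (-126 + 2*√3*(-4)^(9/4))*(35 + 19) = (-126 + 2*√3*(16*(-1)^(¼)*√2))*54 = (-126 + 32*(-1)^(¼)*√6)*54 = -6804 + 1728*(-1)^(¼)*√6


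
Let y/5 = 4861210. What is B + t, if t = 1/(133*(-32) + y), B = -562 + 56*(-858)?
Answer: -1181310206339/24301794 ≈ -48610.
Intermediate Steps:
y = 24306050 (y = 5*4861210 = 24306050)
B = -48610 (B = -562 - 48048 = -48610)
t = 1/24301794 (t = 1/(133*(-32) + 24306050) = 1/(-4256 + 24306050) = 1/24301794 ≈ 4.1149e-8)
B + t = -48610 + 1/24301794 = -1181310206339/24301794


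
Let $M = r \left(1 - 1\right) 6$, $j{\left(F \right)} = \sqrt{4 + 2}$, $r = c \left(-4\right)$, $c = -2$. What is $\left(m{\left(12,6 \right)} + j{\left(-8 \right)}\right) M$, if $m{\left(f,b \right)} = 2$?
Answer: $0$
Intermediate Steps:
$r = 8$ ($r = \left(-2\right) \left(-4\right) = 8$)
$j{\left(F \right)} = \sqrt{6}$
$M = 0$ ($M = 8 \left(1 - 1\right) 6 = 8 \cdot 0 \cdot 6 = 0 \cdot 6 = 0$)
$\left(m{\left(12,6 \right)} + j{\left(-8 \right)}\right) M = \left(2 + \sqrt{6}\right) 0 = 0$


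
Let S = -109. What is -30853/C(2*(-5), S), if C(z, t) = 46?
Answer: -30853/46 ≈ -670.72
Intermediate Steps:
-30853/C(2*(-5), S) = -30853/46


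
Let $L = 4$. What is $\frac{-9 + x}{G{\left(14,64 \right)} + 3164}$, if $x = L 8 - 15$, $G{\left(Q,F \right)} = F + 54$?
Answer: $\frac{4}{1641} \approx 0.0024375$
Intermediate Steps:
$G{\left(Q,F \right)} = 54 + F$
$x = 17$ ($x = 4 \cdot 8 - 15 = 32 - 15 = 17$)
$\frac{-9 + x}{G{\left(14,64 \right)} + 3164} = \frac{-9 + 17}{\left(54 + 64\right) + 3164} = \frac{8}{118 + 3164} = \frac{8}{3282} = 8 \cdot \frac{1}{3282} = \frac{4}{1641}$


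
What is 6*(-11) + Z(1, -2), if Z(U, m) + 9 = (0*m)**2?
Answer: -75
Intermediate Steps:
Z(U, m) = -9 (Z(U, m) = -9 + (0*m)**2 = -9 + 0**2 = -9 + 0 = -9)
6*(-11) + Z(1, -2) = 6*(-11) - 9 = -66 - 9 = -75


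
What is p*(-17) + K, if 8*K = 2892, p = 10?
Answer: 383/2 ≈ 191.50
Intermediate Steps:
K = 723/2 (K = (⅛)*2892 = 723/2 ≈ 361.50)
p*(-17) + K = 10*(-17) + 723/2 = -170 + 723/2 = 383/2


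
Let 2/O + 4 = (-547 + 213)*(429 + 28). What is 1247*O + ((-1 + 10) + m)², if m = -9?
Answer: -1247/76321 ≈ -0.016339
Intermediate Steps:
O = -1/76321 (O = 2/(-4 + (-547 + 213)*(429 + 28)) = 2/(-4 - 334*457) = 2/(-4 - 152638) = 2/(-152642) = 2*(-1/152642) = -1/76321 ≈ -1.3103e-5)
1247*O + ((-1 + 10) + m)² = 1247*(-1/76321) + ((-1 + 10) - 9)² = -1247/76321 + (9 - 9)² = -1247/76321 + 0² = -1247/76321 + 0 = -1247/76321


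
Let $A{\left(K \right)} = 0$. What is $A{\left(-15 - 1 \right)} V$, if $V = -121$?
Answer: $0$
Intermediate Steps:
$A{\left(-15 - 1 \right)} V = 0 \left(-121\right) = 0$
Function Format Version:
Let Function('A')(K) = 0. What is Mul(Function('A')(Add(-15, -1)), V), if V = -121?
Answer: 0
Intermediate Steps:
Mul(Function('A')(Add(-15, -1)), V) = Mul(0, -121) = 0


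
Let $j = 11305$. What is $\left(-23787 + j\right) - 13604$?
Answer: $-26086$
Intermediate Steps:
$\left(-23787 + j\right) - 13604 = \left(-23787 + 11305\right) - 13604 = -12482 - 13604 = -26086$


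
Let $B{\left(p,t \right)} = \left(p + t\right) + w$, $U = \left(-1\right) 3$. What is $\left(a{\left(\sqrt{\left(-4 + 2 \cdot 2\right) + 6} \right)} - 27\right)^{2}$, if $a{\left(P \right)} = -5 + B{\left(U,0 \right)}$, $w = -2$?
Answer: $1369$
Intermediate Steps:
$U = -3$
$B{\left(p,t \right)} = -2 + p + t$ ($B{\left(p,t \right)} = \left(p + t\right) - 2 = -2 + p + t$)
$a{\left(P \right)} = -10$ ($a{\left(P \right)} = -5 - 5 = -10$)
$\left(a{\left(\sqrt{\left(-4 + 2 \cdot 2\right) + 6} \right)} - 27\right)^{2} = \left(-10 - 27\right)^{2} = \left(-37\right)^{2} = 1369$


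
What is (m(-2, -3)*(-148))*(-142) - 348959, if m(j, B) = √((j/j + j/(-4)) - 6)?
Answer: -348959 + 31524*I*√2 ≈ -3.4896e+5 + 44582.0*I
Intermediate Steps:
m(j, B) = √(-5 - j/4) (m(j, B) = √((1 + j*(-¼)) - 6) = √((1 - j/4) - 6) = √(-5 - j/4))
(m(-2, -3)*(-148))*(-142) - 348959 = ((√(-20 - 1*(-2))/2)*(-148))*(-142) - 348959 = ((√(-20 + 2)/2)*(-148))*(-142) - 348959 = ((√(-18)/2)*(-148))*(-142) - 348959 = (((3*I*√2)/2)*(-148))*(-142) - 348959 = ((3*I*√2/2)*(-148))*(-142) - 348959 = -222*I*√2*(-142) - 348959 = 31524*I*√2 - 348959 = -348959 + 31524*I*√2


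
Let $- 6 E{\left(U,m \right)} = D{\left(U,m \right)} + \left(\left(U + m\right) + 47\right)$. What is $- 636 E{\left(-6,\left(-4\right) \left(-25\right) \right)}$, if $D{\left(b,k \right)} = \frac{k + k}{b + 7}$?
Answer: $36146$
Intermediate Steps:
$D{\left(b,k \right)} = \frac{2 k}{7 + b}$
$E{\left(U,m \right)} = - \frac{47}{6} - \frac{U}{6} - \frac{m}{6} - \frac{m}{3 \left(7 + U\right)}$ ($E{\left(U,m \right)} = - \frac{\frac{2 m}{7 + U} + \left(\left(U + m\right) + 47\right)}{6} = - \frac{\frac{2 m}{7 + U} + \left(47 + U + m\right)}{6} = - \frac{47 + U + m + \frac{2 m}{7 + U}}{6} = - \frac{47}{6} - \frac{U}{6} - \frac{m}{6} - \frac{m}{3 \left(7 + U\right)}$)
$- 636 E{\left(-6,\left(-4\right) \left(-25\right) \right)} = - 636 \frac{- 2 \left(\left(-4\right) \left(-25\right)\right) + \left(7 - 6\right) \left(-47 - -6 - \left(-4\right) \left(-25\right)\right)}{6 \left(7 - 6\right)} = - 636 \frac{\left(-2\right) 100 + 1 \left(-47 + 6 - 100\right)}{6 \cdot 1} = - 636 \cdot \frac{1}{6} \cdot 1 \left(-200 + 1 \left(-47 + 6 - 100\right)\right) = - 636 \cdot \frac{1}{6} \cdot 1 \left(-200 + 1 \left(-141\right)\right) = - 636 \cdot \frac{1}{6} \cdot 1 \left(-200 - 141\right) = - 636 \cdot \frac{1}{6} \cdot 1 \left(-341\right) = \left(-636\right) \left(- \frac{341}{6}\right) = 36146$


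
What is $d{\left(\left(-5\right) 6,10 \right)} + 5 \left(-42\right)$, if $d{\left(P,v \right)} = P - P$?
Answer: $-210$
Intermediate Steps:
$d{\left(P,v \right)} = 0$
$d{\left(\left(-5\right) 6,10 \right)} + 5 \left(-42\right) = 0 + 5 \left(-42\right) = 0 - 210 = -210$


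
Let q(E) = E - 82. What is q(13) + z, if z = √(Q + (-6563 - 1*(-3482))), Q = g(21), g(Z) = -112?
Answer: -69 + I*√3193 ≈ -69.0 + 56.507*I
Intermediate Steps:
Q = -112
z = I*√3193 (z = √(-112 + (-6563 - 1*(-3482))) = √(-112 + (-6563 + 3482)) = √(-112 - 3081) = √(-3193) = I*√3193 ≈ 56.507*I)
q(E) = -82 + E
q(13) + z = (-82 + 13) + I*√3193 = -69 + I*√3193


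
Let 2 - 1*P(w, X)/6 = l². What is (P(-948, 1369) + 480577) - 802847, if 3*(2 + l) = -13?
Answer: -967496/3 ≈ -3.2250e+5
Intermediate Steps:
l = -19/3 (l = -2 + (⅓)*(-13) = -2 - 13/3 = -19/3 ≈ -6.3333)
P(w, X) = -686/3 (P(w, X) = 12 - 6*(-19/3)² = 12 - 6*361/9 = 12 - 722/3 = -686/3)
(P(-948, 1369) + 480577) - 802847 = (-686/3 + 480577) - 802847 = 1441045/3 - 802847 = -967496/3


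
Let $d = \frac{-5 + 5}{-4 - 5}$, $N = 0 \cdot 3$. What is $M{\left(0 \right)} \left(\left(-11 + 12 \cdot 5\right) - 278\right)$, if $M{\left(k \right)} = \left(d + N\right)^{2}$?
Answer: $0$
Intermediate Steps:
$N = 0$
$d = 0$ ($d = \frac{0}{-9} = 0 \left(- \frac{1}{9}\right) = 0$)
$M{\left(k \right)} = 0$ ($M{\left(k \right)} = \left(0 + 0\right)^{2} = 0^{2} = 0$)
$M{\left(0 \right)} \left(\left(-11 + 12 \cdot 5\right) - 278\right) = 0 \left(\left(-11 + 12 \cdot 5\right) - 278\right) = 0 \left(\left(-11 + 60\right) - 278\right) = 0 \left(49 - 278\right) = 0 \left(-229\right) = 0$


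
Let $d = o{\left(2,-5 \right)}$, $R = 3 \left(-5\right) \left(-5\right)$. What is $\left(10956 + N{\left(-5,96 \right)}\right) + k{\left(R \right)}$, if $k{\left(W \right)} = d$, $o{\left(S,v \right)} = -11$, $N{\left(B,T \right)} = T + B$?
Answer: $11036$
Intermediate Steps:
$N{\left(B,T \right)} = B + T$
$R = 75$ ($R = \left(-15\right) \left(-5\right) = 75$)
$d = -11$
$k{\left(W \right)} = -11$
$\left(10956 + N{\left(-5,96 \right)}\right) + k{\left(R \right)} = \left(10956 + \left(-5 + 96\right)\right) - 11 = \left(10956 + 91\right) - 11 = 11047 - 11 = 11036$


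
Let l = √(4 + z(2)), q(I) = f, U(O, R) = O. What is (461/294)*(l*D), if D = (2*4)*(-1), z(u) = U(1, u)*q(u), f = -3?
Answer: -1844/147 ≈ -12.544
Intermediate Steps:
q(I) = -3
z(u) = -3 (z(u) = 1*(-3) = -3)
D = -8 (D = 8*(-1) = -8)
l = 1 (l = √(4 - 3) = √1 = 1)
(461/294)*(l*D) = (461/294)*(1*(-8)) = (461*(1/294))*(-8) = (461/294)*(-8) = -1844/147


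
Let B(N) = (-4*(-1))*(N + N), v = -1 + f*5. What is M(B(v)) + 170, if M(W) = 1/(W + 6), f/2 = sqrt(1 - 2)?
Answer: 544339/3202 - 20*I/1601 ≈ 170.0 - 0.012492*I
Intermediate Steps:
f = 2*I (f = 2*sqrt(1 - 2) = 2*sqrt(-1) = 2*I ≈ 2.0*I)
v = -1 + 10*I (v = -1 + (2*I)*5 = -1 + 10*I ≈ -1.0 + 10.0*I)
B(N) = 8*N (B(N) = 4*(2*N) = 8*N)
M(W) = 1/(6 + W)
M(B(v)) + 170 = 1/(6 + 8*(-1 + 10*I)) + 170 = 1/(6 + (-8 + 80*I)) + 170 = 1/(-2 + 80*I) + 170 = (-2 - 80*I)/6404 + 170 = 170 + (-2 - 80*I)/6404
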